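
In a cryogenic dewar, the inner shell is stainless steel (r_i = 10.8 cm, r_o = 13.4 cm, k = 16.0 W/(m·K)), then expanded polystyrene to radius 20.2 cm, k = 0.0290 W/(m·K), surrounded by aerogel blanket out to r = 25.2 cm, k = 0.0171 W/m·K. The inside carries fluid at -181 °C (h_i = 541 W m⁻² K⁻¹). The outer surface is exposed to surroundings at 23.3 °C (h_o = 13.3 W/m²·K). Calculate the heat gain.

Treat each layer as a resistance in series:
  R_conv,in = 1/(4πr²h) = 1/(4π·0.108²·541) = 0.01261 K/W
  R_stainless steel = (1/0.108 − 1/0.134)/(4πk) = 1.797/(4π·16.0) = 0.008935 K/W
  R_expanded polystyrene = (1/0.134 − 1/0.202)/(4πk) = 2.512/(4π·0.0290) = 6.894 K/W
  R_aerogel blanket = (1/0.202 − 1/0.252)/(4πk) = 0.9822/(4π·0.0171) = 4.571 K/W
  R_conv,out = 1/(4πr²h) = 1/(4π·0.252²·13.3) = 0.09422 K/W
ΣR = 0.01261 + 0.008935 + 6.894 + 4.571 + 0.09422 = 11.58 K/W
Q = ΔT/ΣR = (-181 °C − 23.3 °C)/11.58 = -17.6 W
(Negative Q ⇒ heat flows inward; heat gain = 17.6 W.)

Q = 17.6 W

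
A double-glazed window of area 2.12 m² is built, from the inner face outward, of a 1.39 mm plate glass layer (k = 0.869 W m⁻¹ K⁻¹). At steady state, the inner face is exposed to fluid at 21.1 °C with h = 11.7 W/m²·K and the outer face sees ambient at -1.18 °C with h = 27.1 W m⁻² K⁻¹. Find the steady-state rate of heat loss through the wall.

Treat each layer as a resistance in series:
  R_conv,in = 1/(hA) = 1/(11.7·2.12) = 0.04032 K/W
  R_plate glass = L/(kA) = 0.00139/(0.869·2.12) = 7.545×10^-4 K/W
  R_conv,out = 1/(hA) = 1/(27.1·2.12) = 0.01741 K/W
ΣR = 0.04032 + 7.545×10^-4 + 0.01741 = 0.05848 K/W
Q = ΔT/ΣR = (21.1 °C − -1.18 °C)/0.05848 = 381 W

Q = 381 W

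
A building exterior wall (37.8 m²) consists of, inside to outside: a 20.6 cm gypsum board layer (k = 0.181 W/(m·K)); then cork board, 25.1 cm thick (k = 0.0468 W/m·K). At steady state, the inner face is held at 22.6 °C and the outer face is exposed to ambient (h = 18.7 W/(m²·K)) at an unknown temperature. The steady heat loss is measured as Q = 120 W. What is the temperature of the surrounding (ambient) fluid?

Series resistances:
  R_gypsum board = L/(kA) = 0.206/(0.181·37.8) = 0.03011 K/W
  R_cork board = L/(kA) = 0.251/(0.0468·37.8) = 0.1419 K/W
  R_conv,out = 1/(hA) = 1/(18.7·37.8) = 0.001415 K/W
ΣR = 0.1734 K/W
ΔT = Q·ΣR = 120 × 0.1734 = 20.81 K
Heat flows outward, so T_out = T_in − ΔT = 22.6 − 20.81 = 1.79 °C

T_out = 1.79 °C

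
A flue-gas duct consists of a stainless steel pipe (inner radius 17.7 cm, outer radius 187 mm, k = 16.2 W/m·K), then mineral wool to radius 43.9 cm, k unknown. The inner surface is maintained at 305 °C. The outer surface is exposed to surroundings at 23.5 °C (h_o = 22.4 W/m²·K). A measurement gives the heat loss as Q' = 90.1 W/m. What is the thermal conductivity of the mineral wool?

k = 0.0437 W/m·K

ΣR = ΔT/Q' = |305 − 23.5|/90.1 = 3.124 m·K/W
Known resistances:
  R'_stainless steel = ln(0.187/0.177)/(2πk) = 0.05496/(2π·16.2) = 5.399×10^-4 m·K/W
  R'_conv,out = 1/(2πr h) = 1/(2π·0.439·22.4) = 0.01618 m·K/W
R_mineral wool = ΣR − ΣR_known = 3.124 − 0.01672 = 3.107 m·K/W
ln(r₂/r₁)/(2πk) = 3.107 ⇒ k = 0.8534/(2π·3.107) = 0.0437 W/m·K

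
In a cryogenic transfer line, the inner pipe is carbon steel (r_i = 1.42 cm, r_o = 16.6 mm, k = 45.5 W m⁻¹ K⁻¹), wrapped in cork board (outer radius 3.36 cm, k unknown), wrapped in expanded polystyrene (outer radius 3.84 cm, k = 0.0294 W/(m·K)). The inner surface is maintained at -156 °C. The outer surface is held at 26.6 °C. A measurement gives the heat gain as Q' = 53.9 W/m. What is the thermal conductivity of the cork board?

ΣR = ΔT/Q' = |-156 − 26.6|/53.9 = 3.388 m·K/W
Known resistances:
  R'_carbon steel = ln(0.0166/0.0142)/(2πk) = 0.1562/(2π·45.5) = 5.462×10^-4 m·K/W
  R'_expanded polystyrene = ln(0.0384/0.0336)/(2πk) = 0.1335/(2π·0.0294) = 0.7229 m·K/W
R_cork board = ΣR − ΣR_known = 3.388 − 0.7234 = 2.665 m·K/W
ln(r₂/r₁)/(2πk) = 2.665 ⇒ k = 0.7051/(2π·2.665) = 0.0421 W/m·K

k = 0.0421 W/m·K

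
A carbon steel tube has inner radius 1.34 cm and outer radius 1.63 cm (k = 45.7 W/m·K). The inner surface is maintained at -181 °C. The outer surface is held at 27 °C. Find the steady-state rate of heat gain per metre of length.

Q' = 2πk·ΔT/ln(r₂/r₁) = 2π × 45.7 × 208 / ln(0.0163/0.0134) = 3.05×10^5 W/m

Q' = 3.05×10^5 W/m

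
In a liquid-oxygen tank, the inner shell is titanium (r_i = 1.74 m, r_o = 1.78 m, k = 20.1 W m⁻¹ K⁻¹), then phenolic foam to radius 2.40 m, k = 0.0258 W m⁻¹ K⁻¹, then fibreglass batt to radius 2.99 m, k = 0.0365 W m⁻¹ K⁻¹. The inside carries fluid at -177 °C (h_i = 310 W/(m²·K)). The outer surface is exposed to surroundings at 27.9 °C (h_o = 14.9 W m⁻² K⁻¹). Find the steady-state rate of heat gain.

Q = 326 W

Series thermal resistances, inner to outer:
  R_conv,in = 1/(4πr²h) = 1/(4π·1.74²·310) = 8.479×10^-5 K/W
  R_titanium = (1/1.74 − 1/1.78)/(4πk) = 0.01291/(4π·20.1) = 5.113×10^-5 K/W
  R_phenolic foam = (1/1.78 − 1/2.40)/(4πk) = 0.1451/(4π·0.0258) = 0.4476 K/W
  R_fibreglass batt = (1/2.40 − 1/2.99)/(4πk) = 0.08222/(4π·0.0365) = 0.1793 K/W
  R_conv,out = 1/(4πr²h) = 1/(4π·2.99²·14.9) = 5.974×10^-4 K/W
ΣR = 8.479×10^-5 + 5.113×10^-5 + 0.4476 + 0.1793 + 5.974×10^-4 = 0.6276 K/W
Q = ΔT/ΣR = (-177 °C − 27.9 °C)/0.6276 = -326 W
(Negative Q ⇒ heat flows inward; heat gain = 326 W.)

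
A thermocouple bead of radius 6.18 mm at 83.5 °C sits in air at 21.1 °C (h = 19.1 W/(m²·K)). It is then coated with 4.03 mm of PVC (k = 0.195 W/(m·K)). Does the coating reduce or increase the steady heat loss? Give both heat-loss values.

increases: 0.572 → 0.945 W

Critical radius for a sphere: r_cr = 2k/h = 0.0204 m = 2.04 cm.
Outer radius after coating: r₂ = 0.00618 + 0.00403 = 0.01021 m.
Since r₁ < r_cr and r₂ ≤ r_cr, the coating moves toward the maximum at r_cr — heat loss rises.
Bare: R = 1/(4πr₁²h) = 109.1 K/W; Q = 62.4/109.1 = 0.572 W.
Coated: R = R_cond + R_conv = 66.03 K/W; Q = 62.4/66.03 = 0.945 W.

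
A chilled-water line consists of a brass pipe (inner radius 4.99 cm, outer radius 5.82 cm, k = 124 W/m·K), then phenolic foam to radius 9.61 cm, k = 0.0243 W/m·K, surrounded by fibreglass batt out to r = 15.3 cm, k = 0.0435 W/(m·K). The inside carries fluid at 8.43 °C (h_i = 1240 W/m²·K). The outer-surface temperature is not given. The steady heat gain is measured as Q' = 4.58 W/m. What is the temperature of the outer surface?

Series resistances:
  R'_conv,in = 1/(2πr h) = 1/(2π·0.0499·1240) = 0.002572 m·K/W
  R'_brass = ln(0.0582/0.0499)/(2πk) = 0.1539/(2π·124) = 1.975×10^-4 m·K/W
  R'_phenolic foam = ln(0.0961/0.0582)/(2πk) = 0.5015/(2π·0.0243) = 3.285 m·K/W
  R'_fibreglass batt = ln(0.153/0.0961)/(2πk) = 0.4650/(2π·0.0435) = 1.701 m·K/W
ΣR = 4.989 m·K/W
ΔT = Q'·ΣR = 4.58 × 4.989 = 22.85 K
Heat flows inward, so T_out = T_in + ΔT = 8.43 + 22.85 = 31.3 °C

T_out = 31.3 °C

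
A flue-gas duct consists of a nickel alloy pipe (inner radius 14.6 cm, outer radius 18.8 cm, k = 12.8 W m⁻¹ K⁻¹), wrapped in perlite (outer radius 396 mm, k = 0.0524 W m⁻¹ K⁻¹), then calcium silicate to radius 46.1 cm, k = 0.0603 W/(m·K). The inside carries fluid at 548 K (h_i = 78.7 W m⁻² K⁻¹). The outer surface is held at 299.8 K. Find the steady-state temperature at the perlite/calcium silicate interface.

Series thermal resistances, inner to outer:
  R'_conv,in = 1/(2πr h) = 1/(2π·0.146·78.7) = 0.01385 m·K/W
  R'_nickel alloy = ln(0.188/0.146)/(2πk) = 0.2528/(2π·12.8) = 0.003144 m·K/W
  R'_perlite = ln(0.396/0.188)/(2πk) = 0.7450/(2π·0.0524) = 2.263 m·K/W
  R'_calcium silicate = ln(0.461/0.396)/(2πk) = 0.1520/(2π·0.0603) = 0.4011 m·K/W
ΣR = 0.01385 + 0.003144 + 2.263 + 0.4011 = 2.681 m·K/W
Q' = ΔT/ΣR = (548 K − 299.8 K)/2.681 = 92.58 W/m
From the inner boundary to the perlite/calcium silicate interface, ΣR_partial = 2.280 m·K/W.
T_interface = T_in − Q'·ΣR_partial = 548 K − (92.58)(2.280) = 336.9 K

T = 336.9 K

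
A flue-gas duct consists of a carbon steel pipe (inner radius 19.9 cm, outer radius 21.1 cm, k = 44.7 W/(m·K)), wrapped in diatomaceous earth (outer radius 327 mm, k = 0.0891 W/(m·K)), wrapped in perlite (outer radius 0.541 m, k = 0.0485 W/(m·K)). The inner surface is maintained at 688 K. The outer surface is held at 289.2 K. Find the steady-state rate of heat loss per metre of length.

Resistance network (inner→outer):
  R'_carbon steel = ln(0.211/0.199)/(2πk) = 0.05855/(2π·44.7) = 2.085×10^-4 m·K/W
  R'_diatomaceous earth = ln(0.327/0.211)/(2πk) = 0.4381/(2π·0.0891) = 0.7826 m·K/W
  R'_perlite = ln(0.541/0.327)/(2πk) = 0.5035/(2π·0.0485) = 1.652 m·K/W
ΣR = 2.085×10^-4 + 0.7826 + 1.652 = 2.435 m·K/W
Q' = ΔT/ΣR = (688 K − 289.2 K)/2.435 = 164 W/m

Q' = 164 W/m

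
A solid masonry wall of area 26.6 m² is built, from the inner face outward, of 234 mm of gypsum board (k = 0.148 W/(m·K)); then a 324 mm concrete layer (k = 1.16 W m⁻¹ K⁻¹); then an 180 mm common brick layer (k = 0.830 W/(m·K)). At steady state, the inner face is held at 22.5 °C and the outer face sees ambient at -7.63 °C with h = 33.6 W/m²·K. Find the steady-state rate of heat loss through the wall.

Q = 380 W

Resistance network (inner→outer):
  R_gypsum board = L/(kA) = 0.234/(0.148·26.6) = 0.05944 K/W
  R_concrete = L/(kA) = 0.324/(1.16·26.6) = 0.01050 K/W
  R_common brick = L/(kA) = 0.180/(0.830·26.6) = 0.008153 K/W
  R_conv,out = 1/(hA) = 1/(33.6·26.6) = 0.001119 K/W
ΣR = 0.05944 + 0.01050 + 0.008153 + 0.001119 = 0.07921 K/W
Q = ΔT/ΣR = (22.5 °C − -7.63 °C)/0.07921 = 380 W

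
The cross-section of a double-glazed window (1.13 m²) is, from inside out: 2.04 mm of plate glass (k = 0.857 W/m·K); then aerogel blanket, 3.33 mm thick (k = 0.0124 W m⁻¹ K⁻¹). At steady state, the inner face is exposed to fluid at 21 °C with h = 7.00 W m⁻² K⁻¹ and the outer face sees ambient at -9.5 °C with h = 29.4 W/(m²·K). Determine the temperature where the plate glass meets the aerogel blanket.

Series thermal resistances, inner to outer:
  R_conv,in = 1/(hA) = 1/(7.00·1.13) = 0.1264 K/W
  R_plate glass = L/(kA) = 0.00204/(0.857·1.13) = 0.002107 K/W
  R_aerogel blanket = L/(kA) = 0.00333/(0.0124·1.13) = 0.2377 K/W
  R_conv,out = 1/(hA) = 1/(29.4·1.13) = 0.03010 K/W
ΣR = 0.1264 + 0.002107 + 0.2377 + 0.03010 = 0.3963 K/W
Q = ΔT/ΣR = (21 °C − -9.5 °C)/0.3963 = 76.96 W
From the inner boundary to the plate glass/aerogel blanket interface, ΣR_partial = 0.1285 K/W.
T_interface = T_in − Q·ΣR_partial = 21 °C − (76.96)(0.1285) = 11.1 °C

T = 11.1 °C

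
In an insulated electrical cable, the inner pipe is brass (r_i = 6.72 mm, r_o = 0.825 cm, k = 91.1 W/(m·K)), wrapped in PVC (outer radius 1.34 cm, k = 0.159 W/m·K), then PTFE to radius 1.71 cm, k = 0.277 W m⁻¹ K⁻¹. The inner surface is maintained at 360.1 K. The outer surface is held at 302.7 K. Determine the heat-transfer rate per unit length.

Resistance network (inner→outer):
  R'_brass = ln(0.00825/0.00672)/(2πk) = 0.2051/(2π·91.1) = 3.584×10^-4 m·K/W
  R'_PVC = ln(0.0134/0.00825)/(2πk) = 0.4850/(2π·0.159) = 0.4855 m·K/W
  R'_PTFE = ln(0.0171/0.0134)/(2πk) = 0.2438/(2π·0.277) = 0.1401 m·K/W
ΣR = 3.584×10^-4 + 0.4855 + 0.1401 = 0.6260 m·K/W
Q' = ΔT/ΣR = (360.1 K − 302.7 K)/0.6260 = 91.7 W/m

Q' = 91.7 W/m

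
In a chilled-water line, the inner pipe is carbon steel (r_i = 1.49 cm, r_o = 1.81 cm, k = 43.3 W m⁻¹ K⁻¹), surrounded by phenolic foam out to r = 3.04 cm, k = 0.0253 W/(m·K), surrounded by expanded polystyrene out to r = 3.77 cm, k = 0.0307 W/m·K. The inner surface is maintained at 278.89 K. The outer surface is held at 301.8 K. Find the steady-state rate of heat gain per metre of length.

Resistance network (inner→outer):
  R'_carbon steel = ln(0.0181/0.0149)/(2πk) = 0.1946/(2π·43.3) = 7.151×10^-4 m·K/W
  R'_phenolic foam = ln(0.0304/0.0181)/(2πk) = 0.5185/(2π·0.0253) = 3.262 m·K/W
  R'_expanded polystyrene = ln(0.0377/0.0304)/(2πk) = 0.2152/(2π·0.0307) = 1.116 m·K/W
ΣR = 7.151×10^-4 + 3.262 + 1.116 = 4.379 m·K/W
Q' = ΔT/ΣR = (278.89 K − 301.8 K)/4.379 = -5.23 W/m
(Negative Q' ⇒ heat flows inward; heat gain = 5.23 W/m.)

Q' = 5.23 W/m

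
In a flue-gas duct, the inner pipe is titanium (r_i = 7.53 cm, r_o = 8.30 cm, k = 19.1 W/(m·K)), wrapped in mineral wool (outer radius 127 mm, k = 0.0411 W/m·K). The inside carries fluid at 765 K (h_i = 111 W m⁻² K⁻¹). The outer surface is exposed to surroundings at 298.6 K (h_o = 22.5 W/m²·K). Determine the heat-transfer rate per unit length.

Q' = 271 W/m

Treat each layer as a resistance in series:
  R'_conv,in = 1/(2πr h) = 1/(2π·0.0753·111) = 0.01904 m·K/W
  R'_titanium = ln(0.0830/0.0753)/(2πk) = 0.09736/(2π·19.1) = 8.113×10^-4 m·K/W
  R'_mineral wool = ln(0.127/0.0830)/(2πk) = 0.4253/(2π·0.0411) = 1.647 m·K/W
  R'_conv,out = 1/(2πr h) = 1/(2π·0.127·22.5) = 0.05570 m·K/W
ΣR = 0.01904 + 8.113×10^-4 + 1.647 + 0.05570 = 1.723 m·K/W
Q' = ΔT/ΣR = (765 K − 298.6 K)/1.723 = 271 W/m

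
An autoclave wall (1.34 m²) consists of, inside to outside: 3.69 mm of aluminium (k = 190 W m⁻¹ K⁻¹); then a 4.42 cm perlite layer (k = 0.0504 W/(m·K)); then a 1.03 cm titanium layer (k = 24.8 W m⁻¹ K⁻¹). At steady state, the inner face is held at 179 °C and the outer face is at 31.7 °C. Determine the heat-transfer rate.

Q = 225 W

Resistance network (inner→outer):
  R_aluminium = L/(kA) = 0.00369/(190·1.34) = 1.449×10^-5 K/W
  R_perlite = L/(kA) = 0.0442/(0.0504·1.34) = 0.6545 K/W
  R_titanium = L/(kA) = 0.0103/(24.8·1.34) = 3.099×10^-4 K/W
ΣR = 1.449×10^-5 + 0.6545 + 3.099×10^-4 = 0.6548 K/W
Q = ΔT/ΣR = (179 °C − 31.7 °C)/0.6548 = 225 W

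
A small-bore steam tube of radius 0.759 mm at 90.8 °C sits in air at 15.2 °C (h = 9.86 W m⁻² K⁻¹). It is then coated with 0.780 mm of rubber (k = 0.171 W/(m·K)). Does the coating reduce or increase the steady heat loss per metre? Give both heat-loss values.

increases: 3.55 → 6.78 W/m

Critical radius for a cylinder: r_cr = k/h = 0.0173 m = 1.73 cm.
Outer radius after coating: r₂ = 7.59×10^-4 + 7.80×10^-4 = 0.001539 m.
Since r₁ < r_cr and r₂ ≤ r_cr, the coating moves toward the maximum at r_cr — heat loss rises.
Bare: R = 1/(2πr₁h) = 21.27 m·K/W; Q = 75.6/21.27 = 3.55 W/m.
Coated: R = R_cond + R_conv = 11.15 m·K/W; Q = 75.6/11.15 = 6.78 W/m.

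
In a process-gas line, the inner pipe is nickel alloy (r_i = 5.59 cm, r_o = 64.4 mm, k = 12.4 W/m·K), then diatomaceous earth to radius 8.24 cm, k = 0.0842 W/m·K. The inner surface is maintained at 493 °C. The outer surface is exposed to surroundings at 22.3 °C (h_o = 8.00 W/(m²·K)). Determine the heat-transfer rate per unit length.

Treat each layer as a resistance in series:
  R'_nickel alloy = ln(0.0644/0.0559)/(2πk) = 0.1415/(2π·12.4) = 0.001817 m·K/W
  R'_diatomaceous earth = ln(0.0824/0.0644)/(2πk) = 0.2465/(2π·0.0842) = 0.4659 m·K/W
  R'_conv,out = 1/(2πr h) = 1/(2π·0.0824·8.00) = 0.2414 m·K/W
ΣR = 0.001817 + 0.4659 + 0.2414 = 0.7091 m·K/W
Q' = ΔT/ΣR = (493 °C − 22.3 °C)/0.7091 = 664 W/m

Q' = 664 W/m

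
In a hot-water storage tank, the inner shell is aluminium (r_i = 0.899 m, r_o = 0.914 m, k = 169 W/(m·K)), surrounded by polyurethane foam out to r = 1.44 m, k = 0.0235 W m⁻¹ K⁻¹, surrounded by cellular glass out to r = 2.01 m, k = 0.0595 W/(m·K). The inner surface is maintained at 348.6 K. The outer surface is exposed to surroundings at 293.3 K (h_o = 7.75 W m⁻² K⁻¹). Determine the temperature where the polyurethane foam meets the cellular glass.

Series thermal resistances, inner to outer:
  R_aluminium = (1/0.899 − 1/0.914)/(4πk) = 0.01826/(4π·169) = 8.596×10^-6 K/W
  R_polyurethane foam = (1/0.914 − 1/1.44)/(4πk) = 0.3996/(4π·0.0235) = 1.353 K/W
  R_cellular glass = (1/1.44 − 1/2.01)/(4πk) = 0.1969/(4π·0.0595) = 0.2634 K/W
  R_conv,out = 1/(4πr²h) = 1/(4π·2.01²·7.75) = 0.002542 K/W
ΣR = 8.596×10^-6 + 1.353 + 0.2634 + 0.002542 = 1.619 K/W
Q = ΔT/ΣR = (348.6 K − 293.3 K)/1.619 = 34.16 W
From the inner boundary to the polyurethane foam/cellular glass interface, ΣR_partial = 1.353 K/W.
T_interface = T_in − Q·ΣR_partial = 348.6 K − (34.16)(1.353) = 302.4 K

T = 302.4 K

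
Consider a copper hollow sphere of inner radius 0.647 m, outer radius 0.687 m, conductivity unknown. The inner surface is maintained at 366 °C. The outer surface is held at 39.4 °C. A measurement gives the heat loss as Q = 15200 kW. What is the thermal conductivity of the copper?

k = 333 W/m·K

ΣR = ΔT/Q = |366 − 39.4|/1.52×10^7 = 2.149×10^-5 K/W
(1/r₁−1/r₂)/(4πk) = 2.149×10^-5 ⇒ k = 0.08999/(4π·2.149×10^-5) = 333 W/m·K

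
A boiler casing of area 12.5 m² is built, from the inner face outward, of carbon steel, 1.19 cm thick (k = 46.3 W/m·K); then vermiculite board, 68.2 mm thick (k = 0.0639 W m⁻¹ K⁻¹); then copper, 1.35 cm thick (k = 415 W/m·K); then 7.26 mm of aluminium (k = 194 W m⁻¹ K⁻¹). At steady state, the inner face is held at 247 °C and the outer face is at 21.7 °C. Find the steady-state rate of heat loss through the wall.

Q = 2640 W

Treat each layer as a resistance in series:
  R_carbon steel = L/(kA) = 0.0119/(46.3·12.5) = 2.056×10^-5 K/W
  R_vermiculite board = L/(kA) = 0.0682/(0.0639·12.5) = 0.08538 K/W
  R_copper = L/(kA) = 0.0135/(415·12.5) = 2.602×10^-6 K/W
  R_aluminium = L/(kA) = 0.00726/(194·12.5) = 2.994×10^-6 K/W
ΣR = 2.056×10^-5 + 0.08538 + 2.602×10^-6 + 2.994×10^-6 = 0.08541 K/W
Q = ΔT/ΣR = (247 °C − 21.7 °C)/0.08541 = 2640 W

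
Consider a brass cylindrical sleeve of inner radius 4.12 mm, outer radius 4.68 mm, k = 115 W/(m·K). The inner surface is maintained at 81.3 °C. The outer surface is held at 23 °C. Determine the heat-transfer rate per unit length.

Q' = 331 kW/m

Q' = 2πk·ΔT/ln(r₂/r₁) = 2π × 115 × 58.3 / ln(0.00468/0.00412) = 3.31×10^5 W/m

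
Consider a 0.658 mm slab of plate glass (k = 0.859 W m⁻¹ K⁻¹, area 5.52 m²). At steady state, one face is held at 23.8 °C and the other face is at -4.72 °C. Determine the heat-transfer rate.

Q = 206 kW

Q = kA·ΔT/L = 0.859 × 5.52 × |23.8 °C − -4.72 °C| / 6.58×10^-4 = 2.06×10^5 W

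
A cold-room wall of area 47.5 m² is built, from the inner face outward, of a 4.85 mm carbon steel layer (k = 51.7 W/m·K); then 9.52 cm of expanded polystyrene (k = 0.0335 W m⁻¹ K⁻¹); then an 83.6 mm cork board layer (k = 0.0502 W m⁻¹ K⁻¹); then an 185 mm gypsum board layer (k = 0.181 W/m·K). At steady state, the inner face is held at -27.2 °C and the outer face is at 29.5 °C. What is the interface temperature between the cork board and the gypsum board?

T = 19.0 °C

Treat each layer as a resistance in series:
  R_carbon steel = L/(kA) = 0.00485/(51.7·47.5) = 1.975×10^-6 K/W
  R_expanded polystyrene = L/(kA) = 0.0952/(0.0335·47.5) = 0.05983 K/W
  R_cork board = L/(kA) = 0.0836/(0.0502·47.5) = 0.03506 K/W
  R_gypsum board = L/(kA) = 0.185/(0.181·47.5) = 0.02152 K/W
ΣR = 1.975×10^-6 + 0.05983 + 0.03506 + 0.02152 = 0.1164 K/W
Q = ΔT/ΣR = (-27.2 °C − 29.5 °C)/0.1164 = -487.1 W
From the inner boundary to the cork board/gypsum board interface, ΣR_partial = 0.09489 K/W.
T_interface = T_in − Q·ΣR_partial = -27.2 °C − (-487.1)(0.09489) = 19.0 °C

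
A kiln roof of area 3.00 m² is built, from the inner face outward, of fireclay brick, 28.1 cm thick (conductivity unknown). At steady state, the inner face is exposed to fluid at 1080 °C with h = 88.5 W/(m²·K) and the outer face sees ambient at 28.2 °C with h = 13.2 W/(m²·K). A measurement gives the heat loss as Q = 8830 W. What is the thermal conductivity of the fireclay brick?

k = 1.04 W/m·K

ΣR = ΔT/Q = |1080 − 28.2|/8830 = 0.1191 K/W
Known resistances:
  R_conv,in = 1/(hA) = 1/(88.5·3.00) = 0.003766 K/W
  R_conv,out = 1/(hA) = 1/(13.2·3.00) = 0.02525 K/W
R_fireclay brick = ΣR − ΣR_known = 0.1191 − 0.02902 = 0.09008 K/W
L/(kA) = 0.09008 ⇒ k = 0.281/(0.09008·3.00) = 1.04 W/m·K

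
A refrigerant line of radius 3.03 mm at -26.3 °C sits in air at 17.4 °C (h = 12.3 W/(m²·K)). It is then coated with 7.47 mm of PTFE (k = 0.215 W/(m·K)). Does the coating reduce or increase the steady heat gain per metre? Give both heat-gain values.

Critical radius for a cylinder: r_cr = k/h = 0.0175 m = 1.75 cm.
Outer radius after coating: r₂ = 0.00303 + 0.00747 = 0.01050 m.
Since r₁ < r_cr and r₂ ≤ r_cr, the coating moves toward the maximum at r_cr — heat gain rises.
Bare: R = 1/(2πr₁h) = 4.270 m·K/W; Q = 43.7/4.270 = 10.2 W/m.
Coated: R = R_cond + R_conv = 2.152 m·K/W; Q = 43.7/2.152 = 20.3 W/m.

increases: 10.2 → 20.3 W/m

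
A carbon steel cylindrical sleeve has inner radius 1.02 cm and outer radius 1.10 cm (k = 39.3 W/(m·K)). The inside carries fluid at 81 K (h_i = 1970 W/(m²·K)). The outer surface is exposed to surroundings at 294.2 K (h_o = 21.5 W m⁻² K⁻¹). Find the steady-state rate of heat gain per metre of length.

Q' = 313 W/m

Treat each layer as a resistance in series:
  R'_conv,in = 1/(2πr h) = 1/(2π·0.0102·1970) = 0.007921 m·K/W
  R'_carbon steel = ln(0.0110/0.0102)/(2πk) = 0.07551/(2π·39.3) = 3.058×10^-4 m·K/W
  R'_conv,out = 1/(2πr h) = 1/(2π·0.0110·21.5) = 0.6730 m·K/W
ΣR = 0.007921 + 3.058×10^-4 + 0.6730 = 0.6812 m·K/W
Q' = ΔT/ΣR = (81 K − 294.2 K)/0.6812 = -313 W/m
(Negative Q' ⇒ heat flows inward; heat gain = 313 W/m.)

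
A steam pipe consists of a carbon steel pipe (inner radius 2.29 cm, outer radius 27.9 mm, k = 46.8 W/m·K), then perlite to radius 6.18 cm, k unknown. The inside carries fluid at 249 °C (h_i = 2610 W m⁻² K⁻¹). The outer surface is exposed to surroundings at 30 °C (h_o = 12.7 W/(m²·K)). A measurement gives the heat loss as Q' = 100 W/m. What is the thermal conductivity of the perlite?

k = 0.0638 W/m·K

ΣR = ΔT/Q' = |249 − 30|/100 = 2.190 m·K/W
Known resistances:
  R'_conv,in = 1/(2πr h) = 1/(2π·0.0229·2610) = 0.002663 m·K/W
  R'_carbon steel = ln(0.0279/0.0229)/(2πk) = 0.1975/(2π·46.8) = 6.716×10^-4 m·K/W
  R'_conv,out = 1/(2πr h) = 1/(2π·0.0618·12.7) = 0.2028 m·K/W
R_perlite = ΣR − ΣR_known = 2.190 − 0.2061 = 1.984 m·K/W
ln(r₂/r₁)/(2πk) = 1.984 ⇒ k = 0.7953/(2π·1.984) = 0.0638 W/m·K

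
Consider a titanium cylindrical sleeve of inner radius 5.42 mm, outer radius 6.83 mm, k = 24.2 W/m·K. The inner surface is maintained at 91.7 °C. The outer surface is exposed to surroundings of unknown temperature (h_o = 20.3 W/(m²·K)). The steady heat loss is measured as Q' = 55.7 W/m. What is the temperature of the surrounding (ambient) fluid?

T_out = 27.7 °C

Sum the resistances:
  R'_titanium = ln(0.00683/0.00542)/(2πk) = 0.2312/(2π·24.2) = 0.001521 m·K/W
  R'_conv,out = 1/(2πr h) = 1/(2π·0.00683·20.3) = 1.148 m·K/W
ΣR = 1.149 m·K/W
ΔT = Q'·ΣR = 55.7 × 1.149 = 64.00 K
Heat flows outward, so T_out = T_in − ΔT = 91.7 − 64.00 = 27.7 °C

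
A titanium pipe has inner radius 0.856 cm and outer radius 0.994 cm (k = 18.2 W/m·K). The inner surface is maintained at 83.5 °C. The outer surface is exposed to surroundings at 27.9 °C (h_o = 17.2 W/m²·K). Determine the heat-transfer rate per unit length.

Resistance network (inner→outer):
  R'_titanium = ln(0.00994/0.00856)/(2πk) = 0.1495/(2π·18.2) = 0.001307 m·K/W
  R'_conv,out = 1/(2πr h) = 1/(2π·0.00994·17.2) = 0.9309 m·K/W
ΣR = 0.001307 + 0.9309 = 0.9322 m·K/W
Q' = ΔT/ΣR = (83.5 °C − 27.9 °C)/0.9322 = 59.6 W/m

Q' = 59.6 W/m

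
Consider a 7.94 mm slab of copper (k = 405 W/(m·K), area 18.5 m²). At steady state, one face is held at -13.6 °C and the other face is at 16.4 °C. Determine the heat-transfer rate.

Q = 2.83×10^7 W

Q = kA·ΔT/L = 405 × 18.5 × |-13.6 °C − 16.4 °C| / 0.00794 = 2.83×10^7 W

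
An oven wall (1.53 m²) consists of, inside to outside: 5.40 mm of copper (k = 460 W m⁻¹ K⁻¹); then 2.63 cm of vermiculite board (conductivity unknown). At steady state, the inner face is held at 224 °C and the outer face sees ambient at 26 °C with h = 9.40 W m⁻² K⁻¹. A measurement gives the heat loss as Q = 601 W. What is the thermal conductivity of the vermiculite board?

ΣR = ΔT/Q = |224 − 26|/601 = 0.3295 K/W
Known resistances:
  R_copper = L/(kA) = 0.00540/(460·1.53) = 7.673×10^-6 K/W
  R_conv,out = 1/(hA) = 1/(9.40·1.53) = 0.06953 K/W
R_vermiculite board = ΣR − ΣR_known = 0.3295 − 0.06954 = 0.2600 K/W
L/(kA) = 0.2600 ⇒ k = 0.0263/(0.2600·1.53) = 0.0661 W/m·K

k = 0.0661 W/m·K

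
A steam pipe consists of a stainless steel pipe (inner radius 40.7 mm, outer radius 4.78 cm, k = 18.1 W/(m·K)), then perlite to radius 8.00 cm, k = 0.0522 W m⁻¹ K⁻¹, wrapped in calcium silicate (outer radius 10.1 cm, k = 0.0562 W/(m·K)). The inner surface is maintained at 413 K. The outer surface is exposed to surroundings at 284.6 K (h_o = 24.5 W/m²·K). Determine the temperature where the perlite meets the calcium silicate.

Resistance network (inner→outer):
  R'_stainless steel = ln(0.0478/0.0407)/(2πk) = 0.1608/(2π·18.1) = 0.001414 m·K/W
  R'_perlite = ln(0.0800/0.0478)/(2πk) = 0.5150/(2π·0.0522) = 1.570 m·K/W
  R'_calcium silicate = ln(0.101/0.0800)/(2πk) = 0.2331/(2π·0.0562) = 0.6601 m·K/W
  R'_conv,out = 1/(2πr h) = 1/(2π·0.101·24.5) = 0.06432 m·K/W
ΣR = 0.001414 + 1.570 + 0.6601 + 0.06432 = 2.296 m·K/W
Q' = ΔT/ΣR = (413 K − 284.6 K)/2.296 = 55.92 W/m
From the inner boundary to the perlite/calcium silicate interface, ΣR_partial = 1.571 m·K/W.
T_interface = T_in − Q'·ΣR_partial = 413 K − (55.92)(1.571) = 325.1 K

T = 325.1 K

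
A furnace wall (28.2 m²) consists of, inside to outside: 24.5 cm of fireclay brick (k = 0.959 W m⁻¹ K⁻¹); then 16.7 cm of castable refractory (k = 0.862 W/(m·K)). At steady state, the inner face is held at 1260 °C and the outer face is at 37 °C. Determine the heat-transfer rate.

Resistance network (inner→outer):
  R_fireclay brick = L/(kA) = 0.245/(0.959·28.2) = 0.009059 K/W
  R_castable refractory = L/(kA) = 0.167/(0.862·28.2) = 0.006870 K/W
ΣR = 0.009059 + 0.006870 = 0.01593 K/W
Q = ΔT/ΣR = (1260 °C − 37 °C)/0.01593 = 76800 W

Q = 76800 W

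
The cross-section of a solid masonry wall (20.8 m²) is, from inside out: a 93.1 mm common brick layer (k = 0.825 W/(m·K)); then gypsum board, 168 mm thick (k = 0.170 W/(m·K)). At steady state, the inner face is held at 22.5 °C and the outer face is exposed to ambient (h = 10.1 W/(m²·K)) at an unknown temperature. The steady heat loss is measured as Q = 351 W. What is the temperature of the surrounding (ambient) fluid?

T_out = 2.25 °C

Sum the resistances:
  R_common brick = L/(kA) = 0.0931/(0.825·20.8) = 0.005425 K/W
  R_gypsum board = L/(kA) = 0.168/(0.170·20.8) = 0.04751 K/W
  R_conv,out = 1/(hA) = 1/(10.1·20.8) = 0.004760 K/W
ΣR = 0.05770 K/W
ΔT = Q·ΣR = 351 × 0.05770 = 20.25 K
Heat flows outward, so T_out = T_in − ΔT = 22.5 − 20.25 = 2.25 °C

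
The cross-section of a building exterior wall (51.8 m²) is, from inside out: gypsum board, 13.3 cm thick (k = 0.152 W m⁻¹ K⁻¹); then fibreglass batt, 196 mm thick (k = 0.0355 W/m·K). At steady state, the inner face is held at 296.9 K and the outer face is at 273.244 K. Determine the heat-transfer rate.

Q = 192 W

Resistance network (inner→outer):
  R_gypsum board = L/(kA) = 0.133/(0.152·51.8) = 0.01689 K/W
  R_fibreglass batt = L/(kA) = 0.196/(0.0355·51.8) = 0.1066 K/W
ΣR = 0.01689 + 0.1066 = 0.1235 K/W
Q = ΔT/ΣR = (296.9 K − 273.244 K)/0.1235 = 192 W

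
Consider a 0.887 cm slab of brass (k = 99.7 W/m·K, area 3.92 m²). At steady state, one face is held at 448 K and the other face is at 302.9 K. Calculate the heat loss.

Q = kA·ΔT/L = 99.7 × 3.92 × |448 K − 302.9 K| / 0.00887 = 6.39×10^6 W

Q = 6.39×10^6 W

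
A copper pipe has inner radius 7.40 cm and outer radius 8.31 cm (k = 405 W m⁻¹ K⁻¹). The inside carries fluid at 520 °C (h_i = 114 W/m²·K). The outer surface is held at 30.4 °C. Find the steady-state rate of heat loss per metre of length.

Treat each layer as a resistance in series:
  R'_conv,in = 1/(2πr h) = 1/(2π·0.0740·114) = 0.01887 m·K/W
  R'_copper = ln(0.0831/0.0740)/(2πk) = 0.1160/(2π·405) = 4.558×10^-5 m·K/W
ΣR = 0.01887 + 4.558×10^-5 = 0.01892 m·K/W
Q' = ΔT/ΣR = (520 °C − 30.4 °C)/0.01892 = 25900 W/m

Q' = 25900 W/m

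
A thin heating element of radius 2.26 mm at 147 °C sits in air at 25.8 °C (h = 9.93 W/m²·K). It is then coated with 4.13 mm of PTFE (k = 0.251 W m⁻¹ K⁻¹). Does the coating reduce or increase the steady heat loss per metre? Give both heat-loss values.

increases: 17.1 → 38.3 W/m

Critical radius for a cylinder: r_cr = k/h = 0.0253 m = 2.53 cm.
Outer radius after coating: r₂ = 0.00226 + 0.00413 = 0.00639 m.
Since r₁ < r_cr and r₂ ≤ r_cr, the coating moves toward the maximum at r_cr — heat loss rises.
Bare: R = 1/(2πr₁h) = 7.092 m·K/W; Q = 121.2/7.092 = 17.1 W/m.
Coated: R = R_cond + R_conv = 3.167 m·K/W; Q = 121.2/3.167 = 38.3 W/m.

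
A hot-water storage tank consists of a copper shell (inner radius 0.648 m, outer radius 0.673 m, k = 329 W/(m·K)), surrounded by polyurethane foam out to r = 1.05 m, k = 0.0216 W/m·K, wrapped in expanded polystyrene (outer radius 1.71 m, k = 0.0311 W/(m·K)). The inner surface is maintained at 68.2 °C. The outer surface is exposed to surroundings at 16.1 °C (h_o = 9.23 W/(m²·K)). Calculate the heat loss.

Resistance network (inner→outer):
  R_copper = (1/0.648 − 1/0.673)/(4πk) = 0.05733/(4π·329) = 1.387×10^-5 K/W
  R_polyurethane foam = (1/0.673 − 1/1.05)/(4πk) = 0.5335/(4π·0.0216) = 1.966 K/W
  R_expanded polystyrene = (1/1.05 − 1/1.71)/(4πk) = 0.3676/(4π·0.0311) = 0.9406 K/W
  R_conv,out = 1/(4πr²h) = 1/(4π·1.71²·9.23) = 0.002948 K/W
ΣR = 1.387×10^-5 + 1.966 + 0.9406 + 0.002948 = 2.910 K/W
Q = ΔT/ΣR = (68.2 °C − 16.1 °C)/2.910 = 17.9 W

Q = 17.9 W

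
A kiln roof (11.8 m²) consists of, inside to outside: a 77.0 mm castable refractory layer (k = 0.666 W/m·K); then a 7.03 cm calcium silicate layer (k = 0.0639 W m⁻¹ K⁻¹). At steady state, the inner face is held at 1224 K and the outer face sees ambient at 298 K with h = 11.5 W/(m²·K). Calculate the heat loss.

Treat each layer as a resistance in series:
  R_castable refractory = L/(kA) = 0.0770/(0.666·11.8) = 0.009798 K/W
  R_calcium silicate = L/(kA) = 0.0703/(0.0639·11.8) = 0.09323 K/W
  R_conv,out = 1/(hA) = 1/(11.5·11.8) = 0.007369 K/W
ΣR = 0.009798 + 0.09323 + 0.007369 = 0.1104 K/W
Q = ΔT/ΣR = (1224 K − 298 K)/0.1104 = 8390 W

Q = 8.39 kW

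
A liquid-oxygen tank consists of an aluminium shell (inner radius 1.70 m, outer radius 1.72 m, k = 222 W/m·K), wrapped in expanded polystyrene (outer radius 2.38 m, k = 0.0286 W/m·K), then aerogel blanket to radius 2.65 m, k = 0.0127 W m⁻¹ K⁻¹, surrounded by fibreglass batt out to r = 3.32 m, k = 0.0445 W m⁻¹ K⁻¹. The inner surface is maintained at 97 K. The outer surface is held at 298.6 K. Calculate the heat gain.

Resistance network (inner→outer):
  R_aluminium = (1/1.70 − 1/1.72)/(4πk) = 0.006840/(4π·222) = 2.452×10^-6 K/W
  R_expanded polystyrene = (1/1.72 − 1/2.38)/(4πk) = 0.1612/(4π·0.0286) = 0.4486 K/W
  R_aerogel blanket = (1/2.38 − 1/2.65)/(4πk) = 0.04281/(4π·0.0127) = 0.2682 K/W
  R_fibreglass batt = (1/2.65 − 1/3.32)/(4πk) = 0.07615/(4π·0.0445) = 0.1362 K/W
ΣR = 2.452×10^-6 + 0.4486 + 0.2682 + 0.1362 = 0.8530 K/W
Q = ΔT/ΣR = (97 K − 298.6 K)/0.8530 = -236 W
(Negative Q ⇒ heat flows inward; heat gain = 236 W.)

Q = 236 W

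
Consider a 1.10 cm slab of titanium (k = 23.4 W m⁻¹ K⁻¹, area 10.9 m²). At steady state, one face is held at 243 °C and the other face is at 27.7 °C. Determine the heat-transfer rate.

Q = 4.99×10^6 W

Q = kA·ΔT/L = 23.4 × 10.9 × |243 °C − 27.7 °C| / 0.0110 = 4.99×10^6 W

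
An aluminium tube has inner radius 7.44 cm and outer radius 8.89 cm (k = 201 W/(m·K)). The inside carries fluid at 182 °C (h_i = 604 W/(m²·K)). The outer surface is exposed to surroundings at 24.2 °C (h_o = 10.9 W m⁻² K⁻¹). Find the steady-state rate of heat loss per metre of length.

Treat each layer as a resistance in series:
  R'_conv,in = 1/(2πr h) = 1/(2π·0.0744·604) = 0.003542 m·K/W
  R'_aluminium = ln(0.0889/0.0744)/(2πk) = 0.1781/(2π·201) = 1.410×10^-4 m·K/W
  R'_conv,out = 1/(2πr h) = 1/(2π·0.0889·10.9) = 0.1642 m·K/W
ΣR = 0.003542 + 1.410×10^-4 + 0.1642 = 0.1679 m·K/W
Q' = ΔT/ΣR = (182 °C − 24.2 °C)/0.1679 = 940 W/m

Q' = 940 W/m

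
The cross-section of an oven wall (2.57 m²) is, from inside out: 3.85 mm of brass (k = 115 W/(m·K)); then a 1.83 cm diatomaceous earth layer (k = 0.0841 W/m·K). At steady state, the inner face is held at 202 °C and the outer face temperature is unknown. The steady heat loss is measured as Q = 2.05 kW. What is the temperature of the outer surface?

T_out = 28.4 °C

Sum the resistances:
  R_brass = L/(kA) = 0.00385/(115·2.57) = 1.303×10^-5 K/W
  R_diatomaceous earth = L/(kA) = 0.0183/(0.0841·2.57) = 0.08467 K/W
ΣR = 0.08468 K/W
ΔT = Q·ΣR = 2050 × 0.08468 = 173.6 K
Heat flows outward, so T_out = T_in − ΔT = 202 − 173.6 = 28.4 °C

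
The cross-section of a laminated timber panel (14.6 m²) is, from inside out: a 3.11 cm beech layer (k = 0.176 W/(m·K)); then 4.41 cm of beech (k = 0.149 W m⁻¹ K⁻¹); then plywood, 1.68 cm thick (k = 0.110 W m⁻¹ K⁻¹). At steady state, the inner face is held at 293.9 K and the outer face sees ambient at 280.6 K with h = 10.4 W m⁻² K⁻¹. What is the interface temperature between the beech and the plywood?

T = 285.2 K

Series thermal resistances, inner to outer:
  R_beech = L/(kA) = 0.0311/(0.176·14.6) = 0.01210 K/W
  R_beech = L/(kA) = 0.0441/(0.149·14.6) = 0.02027 K/W
  R_plywood = L/(kA) = 0.0168/(0.110·14.6) = 0.01046 K/W
  R_conv,out = 1/(hA) = 1/(10.4·14.6) = 0.006586 K/W
ΣR = 0.01210 + 0.02027 + 0.01046 + 0.006586 = 0.04942 K/W
Q = ΔT/ΣR = (293.9 K − 280.6 K)/0.04942 = 269.1 W
From the inner boundary to the beech/plywood interface, ΣR_partial = 0.03237 K/W.
T_interface = T_in − Q·ΣR_partial = 293.9 K − (269.1)(0.03237) = 285.2 K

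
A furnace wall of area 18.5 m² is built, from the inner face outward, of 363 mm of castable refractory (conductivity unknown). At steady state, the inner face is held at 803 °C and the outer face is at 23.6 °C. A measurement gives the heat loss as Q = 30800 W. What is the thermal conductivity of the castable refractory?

k = 0.775 W/m·K

ΣR = ΔT/Q = |803 − 23.6|/30800 = 0.02531 K/W
L/(kA) = 0.02531 ⇒ k = 0.363/(0.02531·18.5) = 0.775 W/m·K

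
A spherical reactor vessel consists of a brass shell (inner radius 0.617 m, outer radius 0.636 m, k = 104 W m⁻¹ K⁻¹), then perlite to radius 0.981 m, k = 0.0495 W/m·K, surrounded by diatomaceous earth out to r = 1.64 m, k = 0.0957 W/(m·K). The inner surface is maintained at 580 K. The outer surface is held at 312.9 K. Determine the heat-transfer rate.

Series thermal resistances, inner to outer:
  R_brass = (1/0.617 − 1/0.636)/(4πk) = 0.04842/(4π·104) = 3.705×10^-5 K/W
  R_perlite = (1/0.636 − 1/0.981)/(4πk) = 0.5530/(4π·0.0495) = 0.8890 K/W
  R_diatomaceous earth = (1/0.981 − 1/1.64)/(4πk) = 0.4096/(4π·0.0957) = 0.3406 K/W
ΣR = 3.705×10^-5 + 0.8890 + 0.3406 = 1.230 K/W
Q = ΔT/ΣR = (580 K − 312.9 K)/1.230 = 217 W

Q = 217 W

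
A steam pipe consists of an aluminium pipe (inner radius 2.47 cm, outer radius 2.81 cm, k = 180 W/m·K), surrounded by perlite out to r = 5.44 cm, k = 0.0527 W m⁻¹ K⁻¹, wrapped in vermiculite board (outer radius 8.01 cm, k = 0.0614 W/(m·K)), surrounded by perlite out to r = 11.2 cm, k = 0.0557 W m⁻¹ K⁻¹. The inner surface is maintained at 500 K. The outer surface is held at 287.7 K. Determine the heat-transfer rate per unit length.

Q' = 53.7 W/m

Resistance network (inner→outer):
  R'_aluminium = ln(0.0281/0.0247)/(2πk) = 0.1290/(2π·180) = 1.140×10^-4 m·K/W
  R'_perlite = ln(0.0544/0.0281)/(2πk) = 0.6606/(2π·0.0527) = 1.995 m·K/W
  R'_vermiculite board = ln(0.0801/0.0544)/(2πk) = 0.3869/(2π·0.0614) = 1.003 m·K/W
  R'_perlite = ln(0.112/0.0801)/(2πk) = 0.3352/(2π·0.0557) = 0.9579 m·K/W
ΣR = 1.140×10^-4 + 1.995 + 1.003 + 0.9579 = 3.956 m·K/W
Q' = ΔT/ΣR = (500 K − 287.7 K)/3.956 = 53.7 W/m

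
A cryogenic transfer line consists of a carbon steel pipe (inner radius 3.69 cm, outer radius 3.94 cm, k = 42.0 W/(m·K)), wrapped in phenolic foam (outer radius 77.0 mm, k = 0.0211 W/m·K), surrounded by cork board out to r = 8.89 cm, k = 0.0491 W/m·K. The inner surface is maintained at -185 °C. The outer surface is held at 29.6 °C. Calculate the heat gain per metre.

Q' = 38.9 W/m

Treat each layer as a resistance in series:
  R'_carbon steel = ln(0.0394/0.0369)/(2πk) = 0.06555/(2π·42.0) = 2.484×10^-4 m·K/W
  R'_phenolic foam = ln(0.0770/0.0394)/(2πk) = 0.6700/(2π·0.0211) = 5.054 m·K/W
  R'_cork board = ln(0.0889/0.0770)/(2πk) = 0.1437/(2π·0.0491) = 0.4658 m·K/W
ΣR = 2.484×10^-4 + 5.054 + 0.4658 = 5.520 m·K/W
Q' = ΔT/ΣR = (-185 °C − 29.6 °C)/5.520 = -38.9 W/m
(Negative Q' ⇒ heat flows inward; heat gain = 38.9 W/m.)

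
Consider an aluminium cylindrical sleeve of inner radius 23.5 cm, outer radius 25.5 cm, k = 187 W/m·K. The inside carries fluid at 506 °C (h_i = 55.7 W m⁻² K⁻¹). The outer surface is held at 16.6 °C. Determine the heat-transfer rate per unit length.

Series thermal resistances, inner to outer:
  R'_conv,in = 1/(2πr h) = 1/(2π·0.235·55.7) = 0.01216 m·K/W
  R'_aluminium = ln(0.255/0.235)/(2πk) = 0.08168/(2π·187) = 6.952×10^-5 m·K/W
ΣR = 0.01216 + 6.952×10^-5 = 0.01223 m·K/W
Q' = ΔT/ΣR = (506 °C − 16.6 °C)/0.01223 = 40000 W/m

Q' = 40.0 kW/m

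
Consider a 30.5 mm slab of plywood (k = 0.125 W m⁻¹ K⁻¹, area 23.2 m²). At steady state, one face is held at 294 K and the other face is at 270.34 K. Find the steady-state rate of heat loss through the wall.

Q = kA·ΔT/L = 0.125 × 23.2 × |294 K − 270.34 K| / 0.0305 = 2250 W

Q = 2250 W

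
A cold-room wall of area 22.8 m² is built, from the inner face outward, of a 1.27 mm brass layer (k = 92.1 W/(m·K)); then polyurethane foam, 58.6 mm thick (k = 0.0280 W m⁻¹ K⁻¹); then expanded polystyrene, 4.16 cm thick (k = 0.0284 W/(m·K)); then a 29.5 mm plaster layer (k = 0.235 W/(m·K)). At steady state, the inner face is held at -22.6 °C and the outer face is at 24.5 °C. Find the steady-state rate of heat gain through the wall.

Q = 292 W

Resistance network (inner→outer):
  R_brass = L/(kA) = 0.00127/(92.1·22.8) = 6.048×10^-7 K/W
  R_polyurethane foam = L/(kA) = 0.0586/(0.0280·22.8) = 0.09179 K/W
  R_expanded polystyrene = L/(kA) = 0.0416/(0.0284·22.8) = 0.06425 K/W
  R_plaster = L/(kA) = 0.0295/(0.235·22.8) = 0.005506 K/W
ΣR = 6.048×10^-7 + 0.09179 + 0.06425 + 0.005506 = 0.1615 K/W
Q = ΔT/ΣR = (-22.6 °C − 24.5 °C)/0.1615 = -292 W
(Negative Q ⇒ heat flows inward; heat gain = 292 W.)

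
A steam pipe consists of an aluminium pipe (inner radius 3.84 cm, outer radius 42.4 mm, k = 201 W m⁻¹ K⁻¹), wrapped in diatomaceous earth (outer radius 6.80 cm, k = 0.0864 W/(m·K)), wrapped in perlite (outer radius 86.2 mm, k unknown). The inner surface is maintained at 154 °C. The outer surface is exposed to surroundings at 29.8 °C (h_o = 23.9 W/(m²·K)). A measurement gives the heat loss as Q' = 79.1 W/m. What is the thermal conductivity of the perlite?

k = 0.0606 W/m·K

ΣR = ΔT/Q' = |154 − 29.8|/79.1 = 1.570 m·K/W
Known resistances:
  R'_aluminium = ln(0.0424/0.0384)/(2πk) = 0.09909/(2π·201) = 7.846×10^-5 m·K/W
  R'_diatomaceous earth = ln(0.0680/0.0424)/(2πk) = 0.4724/(2π·0.0864) = 0.8701 m·K/W
  R'_conv,out = 1/(2πr h) = 1/(2π·0.0862·23.9) = 0.07725 m·K/W
R_perlite = ΣR − ΣR_known = 1.570 − 0.9474 = 0.6226 m·K/W
ln(r₂/r₁)/(2πk) = 0.6226 ⇒ k = 0.2372/(2π·0.6226) = 0.0606 W/m·K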